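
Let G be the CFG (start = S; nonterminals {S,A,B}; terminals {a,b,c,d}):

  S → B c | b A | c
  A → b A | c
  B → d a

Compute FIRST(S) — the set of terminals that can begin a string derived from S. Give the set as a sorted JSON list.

FIRST sets, iterate to fixpoint:
round 1:
  A via A→b A: +{b}
  A via A→c: +{c}
  B via B→d a: +{d}
  S via S→B c: +{d}
  S via S→b A: +{b}
  S via S→c: +{c}
  FIRST(S)={b,c,d}  FIRST(A)={b,c}  FIRST(B)={d}
round 2: done
  FIRST(S)={b,c,d}  FIRST(A)={b,c}  FIRST(B)={d}

FIRST(S) = ["b", "c", "d"]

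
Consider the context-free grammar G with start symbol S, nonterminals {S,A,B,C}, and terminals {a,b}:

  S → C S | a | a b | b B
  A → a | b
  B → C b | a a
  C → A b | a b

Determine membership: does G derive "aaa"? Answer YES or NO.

CNF form of G:
  S -> C S | T0 B | T1 T0 | a
  A -> a | b
  B -> C T0 | T1 T1
  C -> A T0 | T1 T0
  T0 -> b
  T1 -> a

Fill CYK table bottom-up:
  T[0,0] 'a' = {A,S,T1}  orig:{A,S}
  T[1,1] 'a' = {A,S,T1}  orig:{A,S}
  T[2,2] 'a' = {A,S,T1}  orig:{A,S}
  T[0,1] 'aa' = {B}
  T[1,2] 'aa' = {B}
  T[0,2] 'aaa' = ∅

S ∉ T[0,2] ⇒ NO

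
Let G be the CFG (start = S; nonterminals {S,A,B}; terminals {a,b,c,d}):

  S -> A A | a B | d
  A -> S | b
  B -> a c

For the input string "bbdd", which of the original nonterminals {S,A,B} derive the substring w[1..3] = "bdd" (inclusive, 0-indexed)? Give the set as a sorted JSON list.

Convert to CNF:
  S -> A A | T0 B | d
  A -> A A | T0 B | b | d
  B -> T0 T1
  T0 -> a
  T1 -> c

CYK fill, restricted to cells inside w[1..3]:
  T[1,1] 'b' = {A}
  T[2,2] 'd' = {A,S}
  T[3,3] 'd' = {A,S}
  T[1,2] 'bd' = {A,S}
  T[2,3] 'dd' = {A,S}
  T[1,3] 'bdd' = {A,S}

Original NTs in T[1,3] deriving "bdd": ["A", "S"]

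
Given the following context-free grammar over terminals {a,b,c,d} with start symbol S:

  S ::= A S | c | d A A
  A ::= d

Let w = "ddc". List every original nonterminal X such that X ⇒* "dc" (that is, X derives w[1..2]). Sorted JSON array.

CNF form of G:
  S -> A S | T0 X1 | c
  A -> d
  T0 -> d
  X1 -> A A

CYK table (by increasing span), restricted to cells inside w[1..2]:
  cell(1,1) d: {A,T0}  orig:{A}
  cell(2,2) c: {S}
  cell(1,2) dc: {S}

Original NTs in T[1,2] deriving "dc": ["S"]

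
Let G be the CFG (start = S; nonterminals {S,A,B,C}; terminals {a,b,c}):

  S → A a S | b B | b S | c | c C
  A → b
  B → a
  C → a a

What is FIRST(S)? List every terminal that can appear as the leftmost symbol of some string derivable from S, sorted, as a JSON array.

Compute FIRST by fixpoint:
round 1:
  A via A→b: +{b}
  B via B→a: +{a}
  C via C→a a: +{a}
  S via S→A a S: +{b}
  S via S→c: +{c}
  FIRST[S]={b,c}  FIRST[A]={b}  FIRST[B]={a}  FIRST[C]={a}
round 2: (stable)
  FIRST[S]={b,c}  FIRST[A]={b}  FIRST[B]={a}  FIRST[C]={a}

FIRST(S) = ["b", "c"]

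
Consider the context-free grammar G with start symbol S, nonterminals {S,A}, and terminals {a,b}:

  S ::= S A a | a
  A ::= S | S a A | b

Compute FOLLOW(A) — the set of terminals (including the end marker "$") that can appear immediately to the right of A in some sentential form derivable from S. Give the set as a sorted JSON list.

FIRST sets, iterate to fixpoint:
[1]
  A via A→b: +{b}
  S via S→a: +{a}
  FIRST[S]={a}  FIRST[A]={b}
[2]
  A via A→S: +{a}
  FIRST[S]={a}  FIRST[A]={a,b}
[3] — fixpoint
  FIRST[S]={a}  FIRST[A]={a,b}

FOLLOW iteration:
seed FOLLOW(S) with $
round 1:
  A→S a A: FOLLOW(S) ⊇ FIRST(a) = {a}; new: +{a}
  S→S A a: FOLLOW(S) ⊇ FIRST(A) = {a,b}; new: +{b}
  S→S A a: FOLLOW(A) ⊇ FIRST(a) = {a}; new: +{a}
  FOLLOW(S)={$,a,b}  FOLLOW(A)={a}
round 2: (no change)
  FOLLOW(S)={$,a,b}  FOLLOW(A)={a}

FOLLOW(A) = ["a"]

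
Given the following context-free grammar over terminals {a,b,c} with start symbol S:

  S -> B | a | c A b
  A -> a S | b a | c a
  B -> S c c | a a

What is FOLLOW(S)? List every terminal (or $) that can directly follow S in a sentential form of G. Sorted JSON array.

FIRST sets, iterate to fixpoint:
round 1:
  A via A→a S: +{a}
  A via A→b a: +{b}
  A via A→c a: +{c}
  B via B→a a: +{a}
  S via S→B: +{a}
  S via S→c A b: +{c}
  FIRST(S)={a,c}  FIRST(A)={a,b,c}  FIRST(B)={a}
round 2:
  B via B→S c c: +{c}
  FIRST(S)={a,c}  FIRST(A)={a,b,c}  FIRST(B)={a,c}
round 3: — fixpoint
  FIRST(S)={a,c}  FIRST(A)={a,b,c}  FIRST(B)={a,c}

Compute FOLLOW by fixpoint:
initialize: $ ∈ FOLLOW(S)
pass 1:
  B→S c c: FOLLOW(S) ⊇ FIRST(c) = {c}; new: +{c}
  S→B: FOLLOW(B) ⊇ FOLLOW(S) ⊇ {$,c}; new: +{$,c}
  S→c A b: FOLLOW(A) ⊇ FIRST(b) = {b}; new: +{b}
  FOLLOW[S]={$,c}  FOLLOW[A]={b}  FOLLOW[B]={$,c}
pass 2:
  A→a S: FOLLOW(S) ⊇ FOLLOW(A) ⊇ {b}; new: +{b}
  S→B: FOLLOW(B) ⊇ FOLLOW(S) ⊇ {$,b,c}; new: +{b}
  FOLLOW[S]={$,b,c}  FOLLOW[A]={b}  FOLLOW[B]={$,b,c}
pass 3: done
  FOLLOW[S]={$,b,c}  FOLLOW[A]={b}  FOLLOW[B]={$,b,c}

FOLLOW(S) = ["$", "b", "c"]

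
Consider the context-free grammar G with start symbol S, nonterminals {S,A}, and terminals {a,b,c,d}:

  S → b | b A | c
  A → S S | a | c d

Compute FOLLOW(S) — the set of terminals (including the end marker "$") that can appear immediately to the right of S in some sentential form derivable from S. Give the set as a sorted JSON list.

Compute FIRST by fixpoint:
iter 1:
  A via A→a: +{a}
  A via A→c d: +{c}
  S via S→b: +{b}
  S via S→c: +{c}
  S: {b,c}  A: {a,c}
iter 2:
  A via A→S S: +{b}
  S: {b,c}  A: {a,b,c}
iter 3: — fixpoint
  S: {b,c}  A: {a,b,c}

Compute FOLLOW by fixpoint:
initialize: $ ∈ FOLLOW(S)
iter 1:
  A→S S: FOLLOW(S) ⊇ FIRST(S) = {b,c}; new: +{b,c}
  S→b A: FOLLOW(A) ⊇ FOLLOW(S) ⊇ {$,b,c}; new: +{$,b,c}
  FOLLOW[S]={$,b,c}  FOLLOW[A]={$,b,c}
iter 2: (no change)
  FOLLOW[S]={$,b,c}  FOLLOW[A]={$,b,c}

FOLLOW(S) = ["$", "b", "c"]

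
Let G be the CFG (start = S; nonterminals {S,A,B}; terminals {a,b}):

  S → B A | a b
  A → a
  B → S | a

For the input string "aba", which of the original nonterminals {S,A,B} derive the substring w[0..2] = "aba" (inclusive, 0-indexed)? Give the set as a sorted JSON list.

Convert to CNF:
  S -> B A | T0 T1
  A -> a
  B -> B A | T0 T1 | a
  T0 -> a
  T1 -> b

CYK fill — only the sub-triangle for w[0..2]:
  cell(0,0) a: {A,B,T0}  orig:{A,B}
  cell(1,1) b: {T1}  orig:{}
  cell(2,2) a: {A,B,T0}  orig:{A,B}
  cell(0,1) ab: {B,S}
  cell(1,2) ba: ∅
  cell(0,2) aba: {B,S}

Original NTs in T[0,2] deriving "aba": ["B", "S"]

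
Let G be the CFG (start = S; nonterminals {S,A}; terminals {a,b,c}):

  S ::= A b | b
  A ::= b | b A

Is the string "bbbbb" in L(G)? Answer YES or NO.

CNF form of G:
  S -> A T0 | b
  A -> T0 A | b
  T0 -> b

CYK fill:
  [0..0]={A,S,T0}  "b"  orig:{A,S}
  [1..1]={A,S,T0}  "b"  orig:{A,S}
  [2..2]={A,S,T0}  "b"  orig:{A,S}
  [3..3]={A,S,T0}  "b"  orig:{A,S}
  [4..4]={A,S,T0}  "b"  orig:{A,S}
  [0..1]={A,S}  "bb"
  [1..2]={A,S}  "bb"
  [2..3]={A,S}  "bb"
  [3..4]={A,S}  "bb"
  [0..2]={A,S}  "bbb"
  [1..3]={A,S}  "bbb"
  [2..4]={A,S}  "bbb"
  [0..3]={A,S}  "bbbb"
  [1..4]={A,S}  "bbbb"
  [0..4]={A,S}  "bbbbb"

S ∈ T[0,4] ⇒ YES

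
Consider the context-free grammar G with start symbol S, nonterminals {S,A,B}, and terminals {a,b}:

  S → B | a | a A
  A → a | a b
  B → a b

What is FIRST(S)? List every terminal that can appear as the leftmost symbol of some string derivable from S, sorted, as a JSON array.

Compute FIRST by fixpoint:
iter 1:
  A via A→a: +{a}
  B via B→a b: +{a}
  S via S→B: +{a}
  FIRST(S)={a}  FIRST(A)={a}  FIRST(B)={a}
iter 2: (no change)
  FIRST(S)={a}  FIRST(A)={a}  FIRST(B)={a}

FIRST(S) = ["a"]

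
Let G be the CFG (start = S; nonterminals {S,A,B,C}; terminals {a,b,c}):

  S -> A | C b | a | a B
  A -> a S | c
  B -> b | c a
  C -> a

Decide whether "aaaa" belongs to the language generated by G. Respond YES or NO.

CNF form of G:
  S -> C T2 | T0 B | T0 S | a | c
  A -> T0 S | c
  B -> T1 T0 | b
  C -> a
  T0 -> a
  T1 -> c
  T2 -> b

CYK table (by increasing span):
  [0..0]={C,S,T0}  "a"  orig:{C,S}
  [1..1]={C,S,T0}  "a"  orig:{C,S}
  [2..2]={C,S,T0}  "a"  orig:{C,S}
  [3..3]={C,S,T0}  "a"  orig:{C,S}
  [0..1]={A,S}  "aa"
  [1..2]={A,S}  "aa"
  [2..3]={A,S}  "aa"
  [0..2]={A,S}  "aaa"
  [1..3]={A,S}  "aaa"
  [0..3]={A,S}  "aaaa"

S ∈ T[0,3] ⇒ YES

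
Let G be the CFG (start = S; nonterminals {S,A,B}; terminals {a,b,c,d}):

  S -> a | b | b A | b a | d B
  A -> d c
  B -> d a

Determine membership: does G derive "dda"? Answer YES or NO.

CNF form of G:
  S -> T0 B | T3 A | T3 T2 | a | b
  A -> T0 T1
  B -> T0 T2
  T0 -> d
  T1 -> c
  T2 -> a
  T3 -> b

Fill CYK table bottom-up:
  T[0,0] 'd' = {T0}  orig:{}
  T[1,1] 'd' = {T0}  orig:{}
  T[2,2] 'a' = {S,T2}  orig:{S}
  T[0,1] 'dd' = ∅
  T[1,2] 'da' = {B}
  T[0,2] 'dda' = {S}

S ∈ T[0,2] ⇒ YES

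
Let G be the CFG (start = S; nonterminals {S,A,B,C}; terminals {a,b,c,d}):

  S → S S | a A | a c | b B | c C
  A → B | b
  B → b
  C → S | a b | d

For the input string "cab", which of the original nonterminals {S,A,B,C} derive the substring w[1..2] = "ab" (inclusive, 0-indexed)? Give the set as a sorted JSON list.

CNF form of G:
  S -> S S | T0 A | T0 T2 | T1 B | T2 C
  A -> b
  B -> b
  C -> S S | T0 A | T0 T1 | T0 T2 | T1 B | T2 C | d
  T0 -> a
  T1 -> b
  T2 -> c

CYK fill (cells [i..j] with 1 ≤ i ≤ j ≤ 2 only):
  T[1,1] 'a' = {T0}  orig:{}
  T[2,2] 'b' = {A,B,T1}  orig:{A,B}
  T[1,2] 'ab' = {C,S}

Original NTs in T[1,2] deriving "ab": ["C", "S"]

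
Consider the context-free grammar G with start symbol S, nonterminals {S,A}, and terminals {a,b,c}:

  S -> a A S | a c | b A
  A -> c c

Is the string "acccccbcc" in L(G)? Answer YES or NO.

CNF form of G:
  S -> T1 T0 | T1 X3 | T2 A
  A -> T0 T0
  T0 -> c
  T1 -> a
  T2 -> b
  X3 -> A S

CYK fill:
  [0..0]={T1}  "a"  orig:{}
  [1..1]={T0}  "c"  orig:{}
  [2..2]={T0}  "c"  orig:{}
  [3..3]={T0}  "c"  orig:{}
  [4..4]={T0}  "c"  orig:{}
  [5..5]={T0}  "c"  orig:{}
  [6..6]={T2}  "b"  orig:{}
  [7..7]={T0}  "c"  orig:{}
  [8..8]={T0}  "c"  orig:{}
  [0..1]={S}  "ac"
  [1..2]={A}  "cc"
  [2..3]={A}  "cc"
  [3..4]={A}  "cc"
  [4..5]={A}  "cc"
  [5..6]=∅  "cb"
  [6..7]=∅  "bc"
  [7..8]={A}  "cc"
  [0..2]=∅  "acc"
  [1..3]=∅  "ccc"
  [2..4]=∅  "ccc"
  [3..5]=∅  "ccc"
  [4..6]=∅  "ccb"
  [5..7]=∅  "cbc"
  [6..8]={S}  "bcc"
  [0..3]=∅  "accc"
  [1..4]=∅  "cccc"
  [2..5]=∅  "cccc"
  [3..6]=∅  "cccb"
  [4..7]=∅  "ccbc"
  [5..8]=∅  "cbcc"
  [0..4]=∅  "acccc"
  [1..5]=∅  "ccccc"
  [2..6]=∅  "ccccb"
  [3..7]=∅  "cccbc"
  [4..8]={X3}  "ccbcc"  orig:{}
  [0..5]=∅  "accccc"
  [1..6]=∅  "cccccb"
  [2..7]=∅  "ccccbc"
  [3..8]=∅  "cccbcc"
  [0..6]=∅  "acccccb"
  [1..7]=∅  "cccccbc"
  [2..8]=∅  "ccccbcc"
  [0..7]=∅  "acccccbc"
  [1..8]=∅  "cccccbcc"
  [0..8]=∅  "acccccbcc"

S ∉ T[0,8] ⇒ NO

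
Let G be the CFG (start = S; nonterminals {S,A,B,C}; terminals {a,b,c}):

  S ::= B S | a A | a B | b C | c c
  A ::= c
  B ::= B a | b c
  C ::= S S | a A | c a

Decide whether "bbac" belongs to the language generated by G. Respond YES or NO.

CNF form of G:
  S -> B S | T0 A | T0 B | T1 C | T2 T2
  A -> c
  B -> B T0 | T1 T2
  C -> S S | T0 A | T2 T0
  T0 -> a
  T1 -> b
  T2 -> c

CYK fill:
  cell(0,0) b: {T1}  orig:{}
  cell(1,1) b: {T1}  orig:{}
  cell(2,2) a: {T0}  orig:{}
  cell(3,3) c: {A,T2}  orig:{A}
  cell(0,1) bb: ∅
  cell(1,2) ba: ∅
  cell(2,3) ac: {C,S}
  cell(0,2) bba: ∅
  cell(1,3) bac: {S}
  cell(0,3) bbac: ∅

S ∉ T[0,3] ⇒ NO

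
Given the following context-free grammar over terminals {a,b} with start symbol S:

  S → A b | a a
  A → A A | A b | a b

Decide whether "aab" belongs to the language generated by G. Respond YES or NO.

CNF form of G:
  S -> A T0 | T1 T1
  A -> A A | A T0 | T1 T0
  T0 -> b
  T1 -> a

CYK table (by increasing span):
  T[0,0] 'a' = {T1}  orig:{}
  T[1,1] 'a' = {T1}  orig:{}
  T[2,2] 'b' = {T0}  orig:{}
  T[0,1] 'aa' = {S}
  T[1,2] 'ab' = {A}
  T[0,2] 'aab' = ∅

S ∉ T[0,2] ⇒ NO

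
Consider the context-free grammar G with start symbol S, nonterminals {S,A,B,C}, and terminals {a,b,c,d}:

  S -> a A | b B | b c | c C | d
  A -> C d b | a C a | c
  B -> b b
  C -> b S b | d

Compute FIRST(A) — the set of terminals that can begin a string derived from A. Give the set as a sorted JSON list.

Compute FIRST by fixpoint:
iter 1:
  A via A→a C a: +{a}
  A via A→c: +{c}
  B via B→b b: +{b}
  C via C→b S b: +{b}
  C via C→d: +{d}
  S via S→a A: +{a}
  S via S→b B: +{b}
  S via S→c C: +{c}
  S via S→d: +{d}
  FIRST(S)={a,b,c,d}  FIRST(A)={a,c}  FIRST(B)={b}  FIRST(C)={b,d}
iter 2:
  A via A→C d b: +{b,d}
  FIRST(S)={a,b,c,d}  FIRST(A)={a,b,c,d}  FIRST(B)={b}  FIRST(C)={b,d}
iter 3: (no change)
  FIRST(S)={a,b,c,d}  FIRST(A)={a,b,c,d}  FIRST(B)={b}  FIRST(C)={b,d}

FIRST(A) = ["a", "b", "c", "d"]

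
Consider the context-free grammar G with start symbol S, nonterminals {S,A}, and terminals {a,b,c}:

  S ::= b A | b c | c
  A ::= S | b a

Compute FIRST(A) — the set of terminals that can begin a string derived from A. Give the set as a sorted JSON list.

FIRST sets, iterate to fixpoint:
round 1:
  A via A→b a: +{b}
  S via S→b A: +{b}
  S via S→c: +{c}
  S: {b,c}  A: {b}
round 2:
  A via A→S: +{c}
  S: {b,c}  A: {b,c}
round 3: — fixpoint
  S: {b,c}  A: {b,c}

FIRST(A) = ["b", "c"]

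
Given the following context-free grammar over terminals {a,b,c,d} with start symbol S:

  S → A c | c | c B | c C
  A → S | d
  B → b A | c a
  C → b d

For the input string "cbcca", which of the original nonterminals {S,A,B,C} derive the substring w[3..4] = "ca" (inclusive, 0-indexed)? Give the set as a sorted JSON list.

CNF form of G:
  S -> A T0 | T0 B | T0 C | c
  A -> A T0 | T0 B | T0 C | c | d
  B -> T0 T2 | T1 A
  C -> T1 T3
  T0 -> c
  T1 -> b
  T2 -> a
  T3 -> d

CYK table (by increasing span) (cells [i..j] with 3 ≤ i ≤ j ≤ 4 only):
  T[3,3] 'c' = {A,S,T0}  orig:{A,S}
  T[4,4] 'a' = {T2}  orig:{}
  T[3,4] 'ca' = {B}

Original NTs in T[3,4] deriving "ca": ["B"]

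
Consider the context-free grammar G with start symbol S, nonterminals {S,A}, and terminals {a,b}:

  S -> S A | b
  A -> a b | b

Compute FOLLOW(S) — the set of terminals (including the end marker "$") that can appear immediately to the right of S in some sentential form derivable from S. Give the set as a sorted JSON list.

Compute FIRST by fixpoint:
[1]
  A via A→a b: +{a}
  A via A→b: +{b}
  S via S→b: +{b}
  FIRST(S)={b}  FIRST(A)={a,b}
[2] (stable)
  FIRST(S)={b}  FIRST(A)={a,b}

Compute FOLLOW by fixpoint:
initialize: $ ∈ FOLLOW(S)
pass 1:
  S→S A: FOLLOW(S) ⊇ FIRST(A) = {a,b}; new: +{a,b}
  S→S A: FOLLOW(A) ⊇ FOLLOW(S) ⊇ {$,a,b}; new: +{$,a,b}
  FOLLOW[S]={$,a,b}  FOLLOW[A]={$,a,b}
pass 2: done
  FOLLOW[S]={$,a,b}  FOLLOW[A]={$,a,b}

FOLLOW(S) = ["$", "a", "b"]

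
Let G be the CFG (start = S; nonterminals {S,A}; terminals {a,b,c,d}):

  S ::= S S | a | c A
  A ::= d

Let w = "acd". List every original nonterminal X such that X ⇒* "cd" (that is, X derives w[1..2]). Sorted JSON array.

Convert to CNF:
  S -> S S | T0 A | a
  A -> d
  T0 -> c

CYK fill — only the sub-triangle for w[1..2]:
  cell(1,1) c: {T0}  orig:{}
  cell(2,2) d: {A}
  cell(1,2) cd: {S}

Original NTs in T[1,2] deriving "cd": ["S"]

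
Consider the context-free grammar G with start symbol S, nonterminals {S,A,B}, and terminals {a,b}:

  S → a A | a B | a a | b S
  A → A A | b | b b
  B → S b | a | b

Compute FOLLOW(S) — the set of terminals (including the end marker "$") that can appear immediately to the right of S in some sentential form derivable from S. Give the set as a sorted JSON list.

Compute FIRST by fixpoint:
pass 1:
  A via A→b: +{b}
  B via B→a: +{a}
  B via B→b: +{b}
  S via S→a A: +{a}
  S via S→b S: +{b}
  FIRST(S)={a,b}  FIRST(A)={b}  FIRST(B)={a,b}
pass 2: — fixpoint
  FIRST(S)={a,b}  FIRST(A)={b}  FIRST(B)={a,b}

Compute FOLLOW by fixpoint:
seed FOLLOW(S) with $
pass 1:
  A→A A: FOLLOW(A) ⊇ FIRST(A) = {b}; new: +{b}
  B→S b: FOLLOW(S) ⊇ FIRST(b) = {b}; new: +{b}
  S→a A: FOLLOW(A) ⊇ FOLLOW(S) ⊇ {$,b}; new: +{$}
  S→a B: FOLLOW(B) ⊇ FOLLOW(S) ⊇ {$,b}; new: +{$,b}
  FOLLOW[S]={$,b}  FOLLOW[A]={$,b}  FOLLOW[B]={$,b}
pass 2: — fixpoint
  FOLLOW[S]={$,b}  FOLLOW[A]={$,b}  FOLLOW[B]={$,b}

FOLLOW(S) = ["$", "b"]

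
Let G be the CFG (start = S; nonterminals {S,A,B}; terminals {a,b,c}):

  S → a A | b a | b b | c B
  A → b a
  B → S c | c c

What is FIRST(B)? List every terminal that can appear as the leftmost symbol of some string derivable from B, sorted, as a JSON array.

FIRST sets, iterate to fixpoint:
[1]
  A via A→b a: +{b}
  B via B→c c: +{c}
  S via S→a A: +{a}
  S via S→b a: +{b}
  S via S→c B: +{c}
  FIRST[S]={a,b,c}  FIRST[A]={b}  FIRST[B]={c}
[2]
  B via B→S c: +{a,b}
  FIRST[S]={a,b,c}  FIRST[A]={b}  FIRST[B]={a,b,c}
[3] (no change)
  FIRST[S]={a,b,c}  FIRST[A]={b}  FIRST[B]={a,b,c}

FIRST(B) = ["a", "b", "c"]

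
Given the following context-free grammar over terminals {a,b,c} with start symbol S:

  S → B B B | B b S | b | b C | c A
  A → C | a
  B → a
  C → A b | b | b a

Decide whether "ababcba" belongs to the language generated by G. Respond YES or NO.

Convert to CNF:
  S -> B X3 | B X4 | T0 C | T2 A | b
  A -> A T0 | T0 T1 | a | b
  B -> a
  C -> A T0 | T0 T1 | b
  T0 -> b
  T1 -> a
  T2 -> c
  X3 -> B B
  X4 -> T0 S

CYK table (by increasing span):
  T[0,0] 'a' = {A,B,T1}  orig:{A,B}
  T[1,1] 'b' = {A,C,S,T0}  orig:{A,C,S}
  T[2,2] 'a' = {A,B,T1}  orig:{A,B}
  T[3,3] 'b' = {A,C,S,T0}  orig:{A,C,S}
  T[4,4] 'c' = {T2}  orig:{}
  T[5,5] 'b' = {A,C,S,T0}  orig:{A,C,S}
  T[6,6] 'a' = {A,B,T1}  orig:{A,B}
  T[0,1] 'ab' = {A,C}
  T[1,2] 'ba' = {A,C}
  T[2,3] 'ab' = {A,C}
  T[3,4] 'bc' = ∅
  T[4,5] 'cb' = {S}
  T[5,6] 'ba' = {A,C}
  T[0,2] 'aba' = ∅
  T[1,3] 'bab' = {A,C,S}
  T[2,4] 'abc' = ∅
  T[3,5] 'bcb' = {X4}  orig:{}
  T[4,6] 'cba' = {S}
  T[0,3] 'abab' = ∅
  T[1,4] 'babc' = ∅
  T[2,5] 'abcb' = {S}
  T[3,6] 'bcba' = {X4}  orig:{}
  T[0,4] 'ababc' = ∅
  T[1,5] 'babcb' = {X4}  orig:{}
  T[2,6] 'abcba' = {S}
  T[0,5] 'ababcb' = {S}
  T[1,6] 'babcba' = {X4}  orig:{}
  T[0,6] 'ababcba' = {S}

S ∈ T[0,6] ⇒ YES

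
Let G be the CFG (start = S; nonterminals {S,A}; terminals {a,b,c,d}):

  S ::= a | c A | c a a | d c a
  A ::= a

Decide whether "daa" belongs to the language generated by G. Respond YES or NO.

Convert to CNF:
  S -> T0 A | T0 X3 | T2 X4 | a
  A -> a
  T0 -> c
  T1 -> a
  T2 -> d
  X3 -> T1 T1
  X4 -> T0 T1

Fill CYK table bottom-up:
  cell(0,0) d: {T2}  orig:{}
  cell(1,1) a: {A,S,T1}  orig:{A,S}
  cell(2,2) a: {A,S,T1}  orig:{A,S}
  cell(0,1) da: ∅
  cell(1,2) aa: {X3}  orig:{}
  cell(0,2) daa: ∅

S ∉ T[0,2] ⇒ NO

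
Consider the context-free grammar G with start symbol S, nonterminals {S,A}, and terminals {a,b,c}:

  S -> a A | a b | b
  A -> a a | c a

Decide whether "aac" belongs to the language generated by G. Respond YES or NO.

Convert to CNF:
  S -> T0 A | T0 T2 | b
  A -> T0 T0 | T1 T0
  T0 -> a
  T1 -> c
  T2 -> b

Fill CYK table bottom-up:
  cell(0,0) a: {T0}  orig:{}
  cell(1,1) a: {T0}  orig:{}
  cell(2,2) c: {T1}  orig:{}
  cell(0,1) aa: {A}
  cell(1,2) ac: ∅
  cell(0,2) aac: ∅

S ∉ T[0,2] ⇒ NO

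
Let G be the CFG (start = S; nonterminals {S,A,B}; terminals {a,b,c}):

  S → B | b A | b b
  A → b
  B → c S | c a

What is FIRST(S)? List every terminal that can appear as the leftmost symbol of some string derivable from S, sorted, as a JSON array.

FIRST sets, iterate to fixpoint:
[1]
  A via A→b: +{b}
  B via B→c S: +{c}
  S via S→B: +{c}
  S via S→b A: +{b}
  S: {b,c}  A: {b}  B: {c}
[2] (stable)
  S: {b,c}  A: {b}  B: {c}

FIRST(S) = ["b", "c"]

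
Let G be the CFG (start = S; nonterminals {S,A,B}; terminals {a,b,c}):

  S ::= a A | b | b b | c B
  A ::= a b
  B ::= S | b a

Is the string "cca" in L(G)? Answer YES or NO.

Convert to CNF:
  S -> T0 A | T1 T1 | T2 B | b
  A -> T0 T1
  B -> T0 A | T1 T0 | T1 T1 | T2 B | b
  T0 -> a
  T1 -> b
  T2 -> c

CYK fill:
  T[0,0] 'c' = {T2}  orig:{}
  T[1,1] 'c' = {T2}  orig:{}
  T[2,2] 'a' = {T0}  orig:{}
  T[0,1] 'cc' = ∅
  T[1,2] 'ca' = ∅
  T[0,2] 'cca' = ∅

S ∉ T[0,2] ⇒ NO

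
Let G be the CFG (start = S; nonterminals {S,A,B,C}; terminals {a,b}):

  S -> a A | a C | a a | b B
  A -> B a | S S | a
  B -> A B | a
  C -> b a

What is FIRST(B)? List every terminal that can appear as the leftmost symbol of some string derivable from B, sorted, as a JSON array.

FIRST iteration:
iter 1:
  A via A→a: +{a}
  B via B→A B: +{a}
  C via C→b a: +{b}
  S via S→a A: +{a}
  S via S→b B: +{b}
  FIRST[S]={a,b}  FIRST[A]={a}  FIRST[B]={a}  FIRST[C]={b}
iter 2:
  A via A→S S: +{b}
  B via B→A B: +{b}
  FIRST[S]={a,b}  FIRST[A]={a,b}  FIRST[B]={a,b}  FIRST[C]={b}
iter 3: — fixpoint
  FIRST[S]={a,b}  FIRST[A]={a,b}  FIRST[B]={a,b}  FIRST[C]={b}

FIRST(B) = ["a", "b"]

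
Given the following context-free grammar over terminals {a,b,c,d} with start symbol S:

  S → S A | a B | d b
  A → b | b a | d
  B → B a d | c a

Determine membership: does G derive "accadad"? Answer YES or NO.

Convert to CNF:
  S -> S A | T1 B | T2 T0
  A -> T0 T1 | b | d
  B -> B X4 | T3 T1
  T0 -> b
  T1 -> a
  T2 -> d
  T3 -> c
  X4 -> T1 T2

Fill CYK table bottom-up:
  cell(0,0) a: {T1}  orig:{}
  cell(1,1) c: {T3}  orig:{}
  cell(2,2) c: {T3}  orig:{}
  cell(3,3) a: {T1}  orig:{}
  cell(4,4) d: {A,T2}  orig:{A}
  cell(5,5) a: {T1}  orig:{}
  cell(6,6) d: {A,T2}  orig:{A}
  cell(0,1) ac: ∅
  cell(1,2) cc: ∅
  cell(2,3) ca: {B}
  cell(3,4) ad: {X4}  orig:{}
  cell(4,5) da: ∅
  cell(5,6) ad: {X4}  orig:{}
  cell(0,2) acc: ∅
  cell(1,3) cca: ∅
  cell(2,4) cad: ∅
  cell(3,5) ada: ∅
  cell(4,6) dad: ∅
  cell(0,3) acca: ∅
  cell(1,4) ccad: ∅
  cell(2,5) cada: ∅
  cell(3,6) adad: ∅
  cell(0,4) accad: ∅
  cell(1,5) ccada: ∅
  cell(2,6) cadad: ∅
  cell(0,5) accada: ∅
  cell(1,6) ccadad: ∅
  cell(0,6) accadad: ∅

S ∉ T[0,6] ⇒ NO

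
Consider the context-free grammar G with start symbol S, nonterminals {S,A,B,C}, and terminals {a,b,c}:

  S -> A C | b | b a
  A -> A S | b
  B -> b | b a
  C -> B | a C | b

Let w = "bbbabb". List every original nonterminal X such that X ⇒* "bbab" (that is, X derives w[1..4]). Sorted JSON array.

Convert to CNF:
  S -> A C | T0 T1 | b
  A -> A S | b
  B -> T0 T1 | b
  C -> T0 T1 | T1 C | b
  T0 -> b
  T1 -> a

Fill CYK table bottom-up, restricted to cells inside w[1..4]:
  T[1,1] 'b' = {A,B,C,S,T0}  orig:{A,B,C,S}
  T[2,2] 'b' = {A,B,C,S,T0}  orig:{A,B,C,S}
  T[3,3] 'a' = {T1}  orig:{}
  T[4,4] 'b' = {A,B,C,S,T0}  orig:{A,B,C,S}
  T[1,2] 'bb' = {A,S}
  T[2,3] 'ba' = {B,C,S}
  T[3,4] 'ab' = {C}
  T[1,3] 'bba' = {A,S}
  T[2,4] 'bab' = {S}
  T[1,4] 'bbab' = {A,S}

Original NTs in T[1,4] deriving "bbab": ["A", "S"]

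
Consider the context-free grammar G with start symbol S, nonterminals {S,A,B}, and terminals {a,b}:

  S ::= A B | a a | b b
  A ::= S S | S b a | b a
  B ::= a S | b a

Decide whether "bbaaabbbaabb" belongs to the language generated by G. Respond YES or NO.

Convert to CNF:
  S -> A B | T0 T0 | T1 T1
  A -> S S | S X2 | T0 T1
  B -> T0 T1 | T1 S
  T0 -> b
  T1 -> a
  X2 -> T0 T1

CYK table (by increasing span):
  [0..0]={T0}  "b"  orig:{}
  [1..1]={T0}  "b"  orig:{}
  [2..2]={T1}  "a"  orig:{}
  [3..3]={T1}  "a"  orig:{}
  [4..4]={T1}  "a"  orig:{}
  [5..5]={T0}  "b"  orig:{}
  [6..6]={T0}  "b"  orig:{}
  [7..7]={T0}  "b"  orig:{}
  [8..8]={T1}  "a"  orig:{}
  [9..9]={T1}  "a"  orig:{}
  [10..10]={T0}  "b"  orig:{}
  [11..11]={T0}  "b"  orig:{}
  [0..1]={S}  "bb"
  [1..2]={A,B,X2}  "ba"  orig:{A,B}
  [2..3]={S}  "aa"
  [3..4]={S}  "aa"
  [4..5]=∅  "ab"
  [5..6]={S}  "bb"
  [6..7]={S}  "bb"
  [7..8]={A,B,X2}  "ba"  orig:{A,B}
  [8..9]={S}  "aa"
  [9..10]=∅  "ab"
  [10..11]={S}  "bb"
  [0..2]=∅  "bba"
  [1..3]=∅  "baa"
  [2..4]={B}  "aaa"
  [3..5]=∅  "aab"
  [4..6]={B}  "abb"
  [5..7]=∅  "bbb"
  [6..8]=∅  "bba"
  [7..9]=∅  "baa"
  [8..10]=∅  "aab"
  [9..11]={B}  "abb"
  [0..3]={A}  "bbaa"
  [1..4]=∅  "baaa"
  [2..5]=∅  "aaab"
  [3..6]={A}  "aabb"
  [4..7]=∅  "abbb"
  [5..8]={A}  "bbba"
  [6..9]={A}  "bbaa"
  [7..10]=∅  "baab"
  [8..11]={A}  "aabb"
  [0..4]=∅  "bbaaa"
  [1..5]=∅  "baaab"
  [2..6]=∅  "aaabb"
  [3..7]=∅  "aabbb"
  [4..8]=∅  "abbba"
  [5..9]=∅  "bbbaa"
  [6..10]=∅  "bbaab"
  [7..11]={S}  "baabb"
  [0..5]=∅  "bbaaab"
  [1..6]=∅  "baaabb"
  [2..7]=∅  "aaabbb"
  [3..8]={S}  "aabbba"
  [4..9]=∅  "abbbaa"
  [5..10]=∅  "bbbaab"
  [6..11]=∅  "bbaabb"
  [0..6]={S}  "bbaaabb"
  [1..7]=∅  "baaabbb"
  [2..8]={B}  "aaabbba"
  [3..9]=∅  "aabbbaa"
  [4..10]=∅  "abbbaab"
  [5..11]={A,S}  "bbbaabb"
  [0..7]=∅  "bbaaabbb"
  [1..8]=∅  "baaabbba"
  [2..9]=∅  "aaabbbaa"
  [3..10]=∅  "aabbbaab"
  [4..11]={B}  "abbbaabb"
  [0..8]={A}  "bbaaabbba"
  [1..9]=∅  "baaabbbaa"
  [2..10]=∅  "aaabbbaab"
  [3..11]={A}  "aabbbaabb"
  [0..9]=∅  "bbaaabbbaa"
  [1..10]=∅  "baaabbbaab"
  [2..11]=∅  "aaabbbaabb"
  [0..10]=∅  "bbaaabbbaab"
  [1..11]=∅  "baaabbbaabb"
  [0..11]={A,S}  "bbaaabbbaabb"

S ∈ T[0,11] ⇒ YES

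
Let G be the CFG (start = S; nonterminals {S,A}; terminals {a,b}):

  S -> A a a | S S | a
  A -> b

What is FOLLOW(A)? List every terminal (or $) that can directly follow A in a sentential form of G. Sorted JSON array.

Compute FIRST by fixpoint:
[1]
  A via A→b: +{b}
  S via S→A a a: +{b}
  S via S→a: +{a}
  FIRST[S]={a,b}  FIRST[A]={b}
[2] done
  FIRST[S]={a,b}  FIRST[A]={b}

FOLLOW iteration:
FOLLOW(S) := {$}
iter 1:
  S→A a a: FOLLOW(A) ⊇ FIRST(a) = {a}; new: +{a}
  S→S S: FOLLOW(S) ⊇ FIRST(S) = {a,b}; new: +{a,b}
  S: {$,a,b}  A: {a}
iter 2: (stable)
  S: {$,a,b}  A: {a}

FOLLOW(A) = ["a"]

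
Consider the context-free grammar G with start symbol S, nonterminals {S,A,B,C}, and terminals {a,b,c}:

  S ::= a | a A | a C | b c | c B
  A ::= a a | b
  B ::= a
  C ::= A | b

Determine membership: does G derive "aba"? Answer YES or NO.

CNF form of G:
  S -> T0 A | T0 C | T1 T2 | T2 B | a
  A -> T0 T0 | b
  B -> a
  C -> T0 T0 | b
  T0 -> a
  T1 -> b
  T2 -> c

CYK table (by increasing span):
  T[0,0] 'a' = {B,S,T0}  orig:{B,S}
  T[1,1] 'b' = {A,C,T1}  orig:{A,C}
  T[2,2] 'a' = {B,S,T0}  orig:{B,S}
  T[0,1] 'ab' = {S}
  T[1,2] 'ba' = ∅
  T[0,2] 'aba' = ∅

S ∉ T[0,2] ⇒ NO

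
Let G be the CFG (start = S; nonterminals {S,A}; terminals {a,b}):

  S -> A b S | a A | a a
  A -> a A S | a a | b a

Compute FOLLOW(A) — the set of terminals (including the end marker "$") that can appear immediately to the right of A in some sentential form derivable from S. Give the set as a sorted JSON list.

FIRST sets, iterate to fixpoint:
iter 1:
  A via A→a A S: +{a}
  A via A→b a: +{b}
  S via S→A b S: +{a,b}
  FIRST(S)={a,b}  FIRST(A)={a,b}
iter 2: done
  FIRST(S)={a,b}  FIRST(A)={a,b}

Compute FOLLOW by fixpoint:
initialize: $ ∈ FOLLOW(S)
[1]
  A→a A S: FOLLOW(A) ⊇ FIRST(S) = {a,b}; new: +{a,b}
  A→a A S: FOLLOW(S) ⊇ FOLLOW(A) ⊇ {a,b}; new: +{a,b}
  S→a A: FOLLOW(A) ⊇ FOLLOW(S) ⊇ {$,a,b}; new: +{$}
  FOLLOW(S)={$,a,b}  FOLLOW(A)={$,a,b}
[2] (no change)
  FOLLOW(S)={$,a,b}  FOLLOW(A)={$,a,b}

FOLLOW(A) = ["$", "a", "b"]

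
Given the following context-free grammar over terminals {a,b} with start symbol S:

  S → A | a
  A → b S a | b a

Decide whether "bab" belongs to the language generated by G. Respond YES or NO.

CNF form of G:
  S -> T0 T1 | T0 X3 | a
  A -> T0 T1 | T0 X2
  T0 -> b
  T1 -> a
  X2 -> S T1
  X3 -> S T1

Fill CYK table bottom-up:
  T[0,0] 'b' = {T0}  orig:{}
  T[1,1] 'a' = {S,T1}  orig:{S}
  T[2,2] 'b' = {T0}  orig:{}
  T[0,1] 'ba' = {A,S}
  T[1,2] 'ab' = ∅
  T[0,2] 'bab' = ∅

S ∉ T[0,2] ⇒ NO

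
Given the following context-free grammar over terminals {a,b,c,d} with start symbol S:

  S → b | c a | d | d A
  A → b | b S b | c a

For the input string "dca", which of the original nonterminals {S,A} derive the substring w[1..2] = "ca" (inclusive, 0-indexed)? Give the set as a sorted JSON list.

CNF form of G:
  S -> T1 T2 | T3 A | b | d
  A -> T0 X4 | T1 T2 | b
  T0 -> b
  T1 -> c
  T2 -> a
  T3 -> d
  X4 -> S T0

Fill CYK table bottom-up, restricted to cells inside w[1..2]:
  T[1,1] 'c' = {T1}  orig:{}
  T[2,2] 'a' = {T2}  orig:{}
  T[1,2] 'ca' = {A,S}

Original NTs in T[1,2] deriving "ca": ["A", "S"]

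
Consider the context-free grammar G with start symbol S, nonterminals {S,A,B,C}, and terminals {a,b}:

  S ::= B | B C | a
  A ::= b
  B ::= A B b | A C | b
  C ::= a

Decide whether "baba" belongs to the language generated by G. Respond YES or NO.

Convert to CNF:
  S -> A C | A X2 | B C | a | b
  A -> b
  B -> A C | A X1 | b
  C -> a
  T0 -> b
  X1 -> B T0
  X2 -> B T0

CYK fill:
  T[0,0] 'b' = {A,B,S,T0}  orig:{A,B,S}
  T[1,1] 'a' = {C,S}
  T[2,2] 'b' = {A,B,S,T0}  orig:{A,B,S}
  T[3,3] 'a' = {C,S}
  T[0,1] 'ba' = {B,S}
  T[1,2] 'ab' = ∅
  T[2,3] 'ba' = {B,S}
  T[0,2] 'bab' = {X1,X2}  orig:{}
  T[1,3] 'aba' = ∅
  T[0,3] 'baba' = ∅

S ∉ T[0,3] ⇒ NO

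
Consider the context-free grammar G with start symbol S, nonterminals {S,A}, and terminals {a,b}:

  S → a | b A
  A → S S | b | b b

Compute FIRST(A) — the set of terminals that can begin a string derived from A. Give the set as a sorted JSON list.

Compute FIRST by fixpoint:
pass 1:
  A via A→b: +{b}
  S via S→a: +{a}
  S via S→b A: +{b}
  FIRST[S]={a,b}  FIRST[A]={b}
pass 2:
  A via A→S S: +{a}
  FIRST[S]={a,b}  FIRST[A]={a,b}
pass 3: (no change)
  FIRST[S]={a,b}  FIRST[A]={a,b}

FIRST(A) = ["a", "b"]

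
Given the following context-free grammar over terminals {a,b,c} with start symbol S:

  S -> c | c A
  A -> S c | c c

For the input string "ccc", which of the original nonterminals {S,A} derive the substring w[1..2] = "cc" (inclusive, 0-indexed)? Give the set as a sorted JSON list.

CNF form of G:
  S -> T0 A | c
  A -> S T0 | T0 T0
  T0 -> c

CYK fill, restricted to cells inside w[1..2]:
  T[1,1] 'c' = {S,T0}  orig:{S}
  T[2,2] 'c' = {S,T0}  orig:{S}
  T[1,2] 'cc' = {A}

Original NTs in T[1,2] deriving "cc": ["A"]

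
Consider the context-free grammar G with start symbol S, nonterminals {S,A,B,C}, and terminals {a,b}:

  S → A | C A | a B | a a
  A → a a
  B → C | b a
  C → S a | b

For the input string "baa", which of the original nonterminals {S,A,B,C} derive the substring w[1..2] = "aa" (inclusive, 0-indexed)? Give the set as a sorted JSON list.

CNF form of G:
  S -> C A | T0 B | T0 T0
  A -> T0 T0
  B -> S T0 | T1 T0 | b
  C -> S T0 | b
  T0 -> a
  T1 -> b

Fill CYK table bottom-up, restricted to cells inside w[1..2]:
  [1..1]={T0}  "a"  orig:{}
  [2..2]={T0}  "a"  orig:{}
  [1..2]={A,S}  "aa"

Original NTs in T[1,2] deriving "aa": ["A", "S"]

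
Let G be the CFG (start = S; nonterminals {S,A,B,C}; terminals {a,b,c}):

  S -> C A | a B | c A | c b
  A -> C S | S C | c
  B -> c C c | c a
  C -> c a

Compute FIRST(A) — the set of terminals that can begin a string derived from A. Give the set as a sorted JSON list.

FIRST iteration:
pass 1:
  A via A→c: +{c}
  B via B→c C c: +{c}
  C via C→c a: +{c}
  S via S→C A: +{c}
  S via S→a B: +{a}
  S: {a,c}  A: {c}  B: {c}  C: {c}
pass 2:
  A via A→S C: +{a}
  S: {a,c}  A: {a,c}  B: {c}  C: {c}
pass 3: — fixpoint
  S: {a,c}  A: {a,c}  B: {c}  C: {c}

FIRST(A) = ["a", "c"]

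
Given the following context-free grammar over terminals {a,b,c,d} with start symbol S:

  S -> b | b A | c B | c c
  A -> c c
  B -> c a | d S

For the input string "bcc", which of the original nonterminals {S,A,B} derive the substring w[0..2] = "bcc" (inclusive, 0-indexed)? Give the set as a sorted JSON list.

Convert to CNF:
  S -> T0 B | T0 T0 | T3 A | b
  A -> T0 T0
  B -> T0 T1 | T2 S
  T0 -> c
  T1 -> a
  T2 -> d
  T3 -> b

Fill CYK table bottom-up — only the sub-triangle for w[0..2]:
  T[0,0] 'b' = {S,T3}  orig:{S}
  T[1,1] 'c' = {T0}  orig:{}
  T[2,2] 'c' = {T0}  orig:{}
  T[0,1] 'bc' = ∅
  T[1,2] 'cc' = {A,S}
  T[0,2] 'bcc' = {S}

Original NTs in T[0,2] deriving "bcc": ["S"]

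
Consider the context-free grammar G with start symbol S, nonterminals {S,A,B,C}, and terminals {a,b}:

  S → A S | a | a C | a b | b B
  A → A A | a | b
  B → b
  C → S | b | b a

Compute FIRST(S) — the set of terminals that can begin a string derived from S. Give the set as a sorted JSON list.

Compute FIRST by fixpoint:
pass 1:
  A via A→a: +{a}
  A via A→b: +{b}
  B via B→b: +{b}
  C via C→b: +{b}
  S via S→A S: +{a,b}
  FIRST[S]={a,b}  FIRST[A]={a,b}  FIRST[B]={b}  FIRST[C]={b}
pass 2:
  C via C→S: +{a}
  FIRST[S]={a,b}  FIRST[A]={a,b}  FIRST[B]={b}  FIRST[C]={a,b}
pass 3: done
  FIRST[S]={a,b}  FIRST[A]={a,b}  FIRST[B]={b}  FIRST[C]={a,b}

FIRST(S) = ["a", "b"]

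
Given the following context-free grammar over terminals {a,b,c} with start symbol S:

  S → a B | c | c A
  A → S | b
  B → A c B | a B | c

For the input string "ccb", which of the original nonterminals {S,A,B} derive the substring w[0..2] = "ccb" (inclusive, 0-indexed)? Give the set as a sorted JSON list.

Convert to CNF:
  S -> T0 B | T1 A | c
  A -> T0 B | T1 A | b | c
  B -> A X2 | T0 B | c
  T0 -> a
  T1 -> c
  X2 -> T1 B

Fill CYK table bottom-up — only the sub-triangle for w[0..2]:
  cell(0,0) c: {A,B,S,T1}  orig:{A,B,S}
  cell(1,1) c: {A,B,S,T1}  orig:{A,B,S}
  cell(2,2) b: {A}
  cell(0,1) cc: {A,S,X2}  orig:{A,S}
  cell(1,2) cb: {A,S}
  cell(0,2) ccb: {A,S}

Original NTs in T[0,2] deriving "ccb": ["A", "S"]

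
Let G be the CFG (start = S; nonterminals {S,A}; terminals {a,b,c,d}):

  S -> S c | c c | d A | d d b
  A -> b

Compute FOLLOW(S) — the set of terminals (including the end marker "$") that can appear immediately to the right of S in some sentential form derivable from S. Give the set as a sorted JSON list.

FIRST sets, iterate to fixpoint:
iter 1:
  A via A→b: +{b}
  S via S→c c: +{c}
  S via S→d A: +{d}
  FIRST(S)={c,d}  FIRST(A)={b}
iter 2: (stable)
  FIRST(S)={c,d}  FIRST(A)={b}

FOLLOW iteration:
seed FOLLOW(S) with $
[1]
  S→S c: FOLLOW(S) ⊇ FIRST(c) = {c}; new: +{c}
  S→d A: FOLLOW(A) ⊇ FOLLOW(S) ⊇ {$,c}; new: +{$,c}
  FOLLOW[S]={$,c}  FOLLOW[A]={$,c}
[2] done
  FOLLOW[S]={$,c}  FOLLOW[A]={$,c}

FOLLOW(S) = ["$", "c"]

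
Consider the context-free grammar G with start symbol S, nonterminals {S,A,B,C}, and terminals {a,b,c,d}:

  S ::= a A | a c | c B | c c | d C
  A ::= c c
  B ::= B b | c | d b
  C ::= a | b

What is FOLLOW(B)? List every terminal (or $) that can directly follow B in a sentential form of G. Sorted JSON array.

FIRST sets, iterate to fixpoint:
[1]
  A via A→c c: +{c}
  B via B→c: +{c}
  B via B→d b: +{d}
  C via C→a: +{a}
  C via C→b: +{b}
  S via S→a A: +{a}
  S via S→c B: +{c}
  S via S→d C: +{d}
  FIRST(S)={a,c,d}  FIRST(A)={c}  FIRST(B)={c,d}  FIRST(C)={a,b}
[2] — fixpoint
  FIRST(S)={a,c,d}  FIRST(A)={c}  FIRST(B)={c,d}  FIRST(C)={a,b}

Compute FOLLOW by fixpoint:
seed FOLLOW(S) with $
round 1:
  B→B b: FOLLOW(B) ⊇ FIRST(b) = {b}; new: +{b}
  S→a A: FOLLOW(A) ⊇ FOLLOW(S) ⊇ {$}; new: +{$}
  S→c B: FOLLOW(B) ⊇ FOLLOW(S) ⊇ {$}; new: +{$}
  S→d C: FOLLOW(C) ⊇ FOLLOW(S) ⊇ {$}; new: +{$}
  S: {$}  A: {$}  B: {$,b}  C: {$}
round 2: (stable)
  S: {$}  A: {$}  B: {$,b}  C: {$}

FOLLOW(B) = ["$", "b"]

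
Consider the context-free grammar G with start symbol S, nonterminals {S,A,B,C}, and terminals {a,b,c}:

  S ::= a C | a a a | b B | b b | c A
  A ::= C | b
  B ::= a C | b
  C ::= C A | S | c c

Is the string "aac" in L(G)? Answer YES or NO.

CNF form of G:
  S -> T0 C | T0 X5 | T1 B | T1 T1 | T2 A
  A -> C A | T0 C | T0 X3 | T1 B | T1 T1 | T2 A | T2 T2 | b
  B -> T0 C | b
  C -> C A | T0 C | T0 X4 | T1 B | T1 T1 | T2 A | T2 T2
  T0 -> a
  T1 -> b
  T2 -> c
  X3 -> T0 T0
  X4 -> T0 T0
  X5 -> T0 T0

CYK table (by increasing span):
  T[0,0] 'a' = {T0}  orig:{}
  T[1,1] 'a' = {T0}  orig:{}
  T[2,2] 'c' = {T2}  orig:{}
  T[0,1] 'aa' = {X3,X4,X5}  orig:{}
  T[1,2] 'ac' = ∅
  T[0,2] 'aac' = ∅

S ∉ T[0,2] ⇒ NO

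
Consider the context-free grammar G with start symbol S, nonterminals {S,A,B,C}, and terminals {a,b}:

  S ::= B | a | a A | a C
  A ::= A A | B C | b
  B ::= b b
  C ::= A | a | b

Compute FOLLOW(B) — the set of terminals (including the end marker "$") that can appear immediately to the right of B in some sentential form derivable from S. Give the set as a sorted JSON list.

Compute FIRST by fixpoint:
[1]
  A via A→b: +{b}
  B via B→b b: +{b}
  C via C→A: +{b}
  C via C→a: +{a}
  S via S→B: +{b}
  S via S→a: +{a}
  S: {a,b}  A: {b}  B: {b}  C: {a,b}
[2] (no change)
  S: {a,b}  A: {b}  B: {b}  C: {a,b}

FOLLOW sets:
initialize: $ ∈ FOLLOW(S)
[1]
  A→A A: FOLLOW(A) ⊇ FIRST(A) = {b}; new: +{b}
  A→B C: FOLLOW(B) ⊇ FIRST(C) = {a,b}; new: +{a,b}
  A→B C: FOLLOW(C) ⊇ FOLLOW(A) ⊇ {b}; new: +{b}
  S→B: FOLLOW(B) ⊇ FOLLOW(S) ⊇ {$}; new: +{$}
  S→a A: FOLLOW(A) ⊇ FOLLOW(S) ⊇ {$}; new: +{$}
  S→a C: FOLLOW(C) ⊇ FOLLOW(S) ⊇ {$}; new: +{$}
  S: {$}  A: {$,b}  B: {$,a,b}  C: {$,b}
[2] (stable)
  S: {$}  A: {$,b}  B: {$,a,b}  C: {$,b}

FOLLOW(B) = ["$", "a", "b"]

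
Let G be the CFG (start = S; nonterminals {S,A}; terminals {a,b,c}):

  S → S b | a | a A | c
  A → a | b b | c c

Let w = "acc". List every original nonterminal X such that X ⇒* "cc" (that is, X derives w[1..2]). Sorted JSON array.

CNF form of G:
  S -> S T0 | T2 A | a | c
  A -> T0 T0 | T1 T1 | a
  T0 -> b
  T1 -> c
  T2 -> a

CYK fill (cells [i..j] with 1 ≤ i ≤ j ≤ 2 only):
  cell(1,1) c: {S,T1}  orig:{S}
  cell(2,2) c: {S,T1}  orig:{S}
  cell(1,2) cc: {A}

Original NTs in T[1,2] deriving "cc": ["A"]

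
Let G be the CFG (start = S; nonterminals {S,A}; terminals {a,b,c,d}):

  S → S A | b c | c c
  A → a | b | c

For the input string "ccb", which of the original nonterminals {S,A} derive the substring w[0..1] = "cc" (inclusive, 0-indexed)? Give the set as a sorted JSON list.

Convert to CNF:
  S -> S A | T0 T1 | T1 T1
  A -> a | b | c
  T0 -> b
  T1 -> c

CYK table (by increasing span), restricted to cells inside w[0..1]:
  cell(0,0) c: {A,T1}  orig:{A}
  cell(1,1) c: {A,T1}  orig:{A}
  cell(0,1) cc: {S}

Original NTs in T[0,1] deriving "cc": ["S"]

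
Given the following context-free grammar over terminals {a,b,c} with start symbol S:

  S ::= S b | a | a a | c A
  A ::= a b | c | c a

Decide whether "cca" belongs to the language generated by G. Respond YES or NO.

CNF form of G:
  S -> S T1 | T0 T0 | T2 A | a
  A -> T0 T1 | T2 T0 | c
  T0 -> a
  T1 -> b
  T2 -> c

CYK fill:
  cell(0,0) c: {A,T2}  orig:{A}
  cell(1,1) c: {A,T2}  orig:{A}
  cell(2,2) a: {S,T0}  orig:{S}
  cell(0,1) cc: {S}
  cell(1,2) ca: {A}
  cell(0,2) cca: {S}

S ∈ T[0,2] ⇒ YES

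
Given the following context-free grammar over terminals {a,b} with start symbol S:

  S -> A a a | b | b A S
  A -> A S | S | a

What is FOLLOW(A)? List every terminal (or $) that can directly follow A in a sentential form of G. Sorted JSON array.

FIRST iteration:
pass 1:
  A via A→a: +{a}
  S via S→A a a: +{a}
  S via S→b: +{b}
  FIRST[S]={a,b}  FIRST[A]={a}
pass 2:
  A via A→S: +{b}
  FIRST[S]={a,b}  FIRST[A]={a,b}
pass 3: done
  FIRST[S]={a,b}  FIRST[A]={a,b}

FOLLOW iteration:
FOLLOW(S) := {$}
round 1:
  A→A S: FOLLOW(A) ⊇ FIRST(S) = {a,b}; new: +{a,b}
  A→A S: FOLLOW(S) ⊇ FOLLOW(A) ⊇ {a,b}; new: +{a,b}
  FOLLOW[S]={$,a,b}  FOLLOW[A]={a,b}
round 2: — fixpoint
  FOLLOW[S]={$,a,b}  FOLLOW[A]={a,b}

FOLLOW(A) = ["a", "b"]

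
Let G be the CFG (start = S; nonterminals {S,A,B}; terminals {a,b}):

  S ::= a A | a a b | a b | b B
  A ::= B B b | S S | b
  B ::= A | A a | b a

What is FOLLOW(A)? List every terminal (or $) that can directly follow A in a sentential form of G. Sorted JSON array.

FIRST sets, iterate to fixpoint:
round 1:
  A via A→b: +{b}
  B via B→A: +{b}
  S via S→a A: +{a}
  S via S→b B: +{b}
  S: {a,b}  A: {b}  B: {b}
round 2:
  A via A→S S: +{a}
  B via B→A: +{a}
  S: {a,b}  A: {a,b}  B: {a,b}
round 3: (stable)
  S: {a,b}  A: {a,b}  B: {a,b}

Compute FOLLOW by fixpoint:
initialize: $ ∈ FOLLOW(S)
iter 1:
  A→B B b: FOLLOW(B) ⊇ FIRST(B) = {a,b}; new: +{a,b}
  A→S S: FOLLOW(S) ⊇ FIRST(S) = {a,b}; new: +{a,b}
  B→A: FOLLOW(A) ⊇ FOLLOW(B) ⊇ {a,b}; new: +{a,b}
  S→a A: FOLLOW(A) ⊇ FOLLOW(S) ⊇ {$,a,b}; new: +{$}
  S→b B: FOLLOW(B) ⊇ FOLLOW(S) ⊇ {$,a,b}; new: +{$}
  FOLLOW[S]={$,a,b}  FOLLOW[A]={$,a,b}  FOLLOW[B]={$,a,b}
iter 2: (no change)
  FOLLOW[S]={$,a,b}  FOLLOW[A]={$,a,b}  FOLLOW[B]={$,a,b}

FOLLOW(A) = ["$", "a", "b"]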